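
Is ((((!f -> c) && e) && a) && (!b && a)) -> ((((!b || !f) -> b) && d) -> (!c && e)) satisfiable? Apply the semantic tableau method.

Satisfiable

Initial set: {(((((!f -> c) && e) && a) && (!b && a)) -> ((((!b || !f) -> b) && d) -> (!c && e)))}.
(((((!f -> c) && e) && a) && (!b && a)) -> ((((!b || !f) -> b) && d) -> (!c && e))): β-rule — branch into !((((!f -> c) && e) && a) && (!b && a))  //  ((((!b || !f) -> b) && d) -> (!c && e)).
  branch 1 (add !((((!f -> c) && e) && a) && (!b && a))):
    !((((!f -> c) && e) && a) && (!b && a)): β-rule — branch into !(((!f -> c) && e) && a)  //  !(!b && a).
      branch 1.1 (add !(((!f -> c) && e) && a)):
        !(((!f -> c) && e) && a): β-rule — branch into !((!f -> c) && e)  //  !a.
          branch 1.1.1 (add !((!f -> c) && e)):
            !((!f -> c) && e): β-rule — branch into !(!f -> c)  //  !e.
              branch 1.1.1.1 (add !(!f -> c)):
                !(!f -> c): α-rule — add !f, !c.
                ○ open, literals {c=F, f=F}.
              branch 1.1.1.2 (add !e):
                ○ open, literals {e=F}.
          branch 1.1.2 (add !a):
            ○ open, literals {a=F}.
      branch 1.2 (add !(!b && a)):
        !(!b && a): β-rule — branch into !!b  //  !a.
          branch 1.2.1 (add !!b):
            ○ open, literals {b=T}.
          branch 1.2.2 (add !a):
            ○ open, literals {a=F}.
  branch 2 (add ((((!b || !f) -> b) && d) -> (!c && e))):
    ((((!b || !f) -> b) && d) -> (!c && e)): β-rule — branch into !(((!b || !f) -> b) && d)  //  (!c && e).
      branch 2.1 (add !(((!b || !f) -> b) && d)):
        !(((!b || !f) -> b) && d): β-rule — branch into !((!b || !f) -> b)  //  !d.
          branch 2.1.1 (add !((!b || !f) -> b)):
            !((!b || !f) -> b): α-rule — add (!b || !f), !b.
            (!b || !f): β-rule — branch into !b  //  !f.
              branch 2.1.1.1 (add !b):
                ○ open, literals {b=F}.
              branch 2.1.1.2 (add !f):
                ○ open, literals {b=F, f=F}.
          branch 2.1.2 (add !d):
            ○ open, literals {d=F}.
      branch 2.2 (add (!c && e)):
        (!c && e): α-rule — add !c, e.
        ○ open, literals {c=F, e=T}.
0 branches closed, 9 open.
An open branch gives a satisfying assignment: c=F, f=F.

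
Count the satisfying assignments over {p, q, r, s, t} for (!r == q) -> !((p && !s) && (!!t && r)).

Initial set: {((!r == q) -> !((p && !s) && (!!t && r)))}.
((!r == q) -> !((p && !s) && (!!t && r))): β-rule — branch into !(!r == q)  //  !((p && !s) && (!!t && r)).
  branch 1 (add !(!r == q)):
    !(!r == q): β-rule — branch into !r, !q  //  !!r, q.
      branch 1.1 (add !r, !q):
        ○ open, literals {q=0, r=0}.
      branch 1.2 (add !!r, q):
        ○ open, literals {q=1, r=1}.
  branch 2 (add !((p && !s) && (!!t && r))):
    !((p && !s) && (!!t && r)): β-rule — branch into !(p && !s)  //  !(!!t && r).
      branch 2.1 (add !(p && !s)):
        !(p && !s): β-rule — branch into !p  //  !!s.
          branch 2.1.1 (add !p):
            ○ open, literals {p=0}.
          branch 2.1.2 (add !!s):
            ○ open, literals {s=1}.
      branch 2.2 (add !(!!t && r)):
        !(!!t && r): β-rule — branch into !!!t  //  !r.
          branch 2.2.1 (add !!!t):
            !!!t: drop double negation, giving !t.
            ○ open, literals {t=0}.
          branch 2.2.2 (add !r):
            ○ open, literals {r=0}.
0 branches closed, 6 open.
Each open branch fixes some atoms; the unmentioned ones are free. Counting distinct full assignments: branch {q=0, r=0} (p, s, t) contributes 8 new; branch {q=1, r=1} (p, s, t) contributes 8 new; branch {p=0} (q, r, s, t) contributes 8 new; branch {s=1} (p, q, r, t) contributes 4 new; branch {t=0} (p, q, r, s) contributes 2 new; branch {r=0} (p, q, s, t) contributes 1 new. Total: 31.

31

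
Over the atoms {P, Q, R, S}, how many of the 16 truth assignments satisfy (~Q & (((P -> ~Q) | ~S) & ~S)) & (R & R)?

2

Initial set: {T ((~Q & (((P -> ~Q) | ~S) & ~S)) & (R & R))}.
T ((~Q & (((P -> ~Q) | ~S) & ~S)) & (R & R)): α-rule — add T (~Q & (((P -> ~Q) | ~S) & ~S)), T (R & R).
T (~Q & (((P -> ~Q) | ~S) & ~S)): α-rule — add T ~Q, T (((P -> ~Q) | ~S) & ~S).
T (R & R): α-rule — add T R, T R.
T (((P -> ~Q) | ~S) & ~S): α-rule — add T ((P -> ~Q) | ~S), T ~S.
T ((P -> ~Q) | ~S): β-rule — branch into T (P -> ~Q)  //  T ~S.
  branch 1 (add T (P -> ~Q)):
    T (P -> ~Q): β-rule — branch into F P  //  T ~Q.
      branch 1.1 (add F P):
        ○ open, literals {P=0, Q=0, R=1, S=0}.
      branch 1.2 (add T ~Q):
        ○ open, literals {Q=0, R=1, S=0}.
  branch 2 (add T ~S):
    ○ open, literals {Q=0, R=1, S=0}.
0 branches closed, 3 open.
Each open branch fixes some atoms; the unmentioned ones are free. Counting distinct full assignments: branch {P=0, Q=0, R=1, S=0} (none free) contributes 1 new; branch {Q=0, R=1, S=0} (P) contributes 1 new; branch {Q=0, R=1, S=0} (P) contributes 0 new. Total: 2.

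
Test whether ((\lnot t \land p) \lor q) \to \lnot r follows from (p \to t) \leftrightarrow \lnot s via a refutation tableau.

Initial set: {((p \to t) \leftrightarrow \lnot s); \lnot (((\lnot t \land p) \lor q) \to \lnot r)}.
\lnot (((\lnot t \land p) \lor q) \to \lnot r): α-rule — add ((\lnot t \land p) \lor q), \lnot \lnot r.
((p \to t) \leftrightarrow \lnot s): β-rule — branch into (p \to t), \lnot s  //  \lnot (p \to t), \lnot \lnot s.
  branch 1 (add (p \to t), \lnot s):
    ((\lnot t \land p) \lor q): β-rule — branch into (\lnot t \land p)  //  q.
      branch 1.1 (add (\lnot t \land p)):
        (\lnot t \land p): α-rule — add \lnot t, p.
        (p \to t): β-rule — branch into \lnot p  //  t.
          branch 1.1.1 (add \lnot p):
            × closes — contains both p and \lnot p.
          branch 1.1.2 (add t):
            × closes — contains both t and \lnot t.
      branch 1.2 (add q):
        (p \to t): β-rule — branch into \lnot p  //  t.
          branch 1.2.1 (add \lnot p):
            ○ open, literals {p=0, q=1, r=1, s=0}.
          branch 1.2.2 (add t):
            ○ open, literals {q=1, r=1, s=0, t=1}.
  branch 2 (add \lnot (p \to t), \lnot \lnot s):
    \lnot (p \to t): α-rule — add p, \lnot t.
    ((\lnot t \land p) \lor q): β-rule — branch into (\lnot t \land p)  //  q.
      branch 2.1 (add (\lnot t \land p)):
        (\lnot t \land p): α-rule — add \lnot t, p.
        ○ open, literals {p=1, r=1, s=1, t=0}.
      branch 2.2 (add q):
        ○ open, literals {p=1, q=1, r=1, s=1, t=0}.
2 branches closed, 4 open.
An open branch gives a countermodel: p=0, q=1, r=1, s=0 (unmentioned atoms arbitrary); the premises hold there but the conclusion fails.

No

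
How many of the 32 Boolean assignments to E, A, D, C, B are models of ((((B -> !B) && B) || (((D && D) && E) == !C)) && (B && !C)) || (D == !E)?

Initial set: {(((((B -> !B) && B) || (((D && D) && E) == !C)) && (B && !C)) || (D == !E))}.
(((((B -> !B) && B) || (((D && D) && E) == !C)) && (B && !C)) || (D == !E)): β-rule — branch into ((((B -> !B) && B) || (((D && D) && E) == !C)) && (B && !C))  //  (D == !E).
  branch 1 (add ((((B -> !B) && B) || (((D && D) && E) == !C)) && (B && !C))):
    ((((B -> !B) && B) || (((D && D) && E) == !C)) && (B && !C)): α-rule — add (((B -> !B) && B) || (((D && D) && E) == !C)), (B && !C).
    (B && !C): α-rule — add B, !C.
    (((B -> !B) && B) || (((D && D) && E) == !C)): β-rule — branch into ((B -> !B) && B)  //  (((D && D) && E) == !C).
      branch 1.1 (add ((B -> !B) && B)):
        ((B -> !B) && B): α-rule — add (B -> !B), B.
        (B -> !B): β-rule — branch into !B  //  !B.
          branch 1.1.1 (add !B):
            × closes — contains both B and !B.
          branch 1.1.2 (add !B):
            × closes — contains both B and !B.
      branch 1.2 (add (((D && D) && E) == !C)):
        (((D && D) && E) == !C): β-rule — branch into ((D && D) && E), !C  //  !((D && D) && E), !!C.
          branch 1.2.1 (add ((D && D) && E), !C):
            ((D && D) && E): α-rule — add (D && D), E.
            (D && D): α-rule — add D, D.
            ○ open, literals {B=true, C=false, D=true, E=true}.
          branch 1.2.2 (add !((D && D) && E), !!C):
            × closes — contains both C and !C.
  branch 2 (add (D == !E)):
    (D == !E): β-rule — branch into D, !E  //  !D, !!E.
      branch 2.1 (add D, !E):
        ○ open, literals {D=true, E=false}.
      branch 2.2 (add !D, !!E):
        ○ open, literals {D=false, E=true}.
3 branches closed, 3 open.
Each open branch fixes some atoms; the unmentioned ones are free. Counting distinct full assignments: branch {B=true, C=false, D=true, E=true} (A) contributes 2 new; branch {D=true, E=false} (A, C, B) contributes 8 new; branch {D=false, E=true} (A, C, B) contributes 8 new. Total: 18.

18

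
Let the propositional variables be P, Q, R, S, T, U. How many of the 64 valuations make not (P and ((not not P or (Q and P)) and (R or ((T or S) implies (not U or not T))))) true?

Initial set: {not (P and ((not not P or (Q and P)) and (R or ((T or S) implies (not U or not T)))))}.
not (P and ((not not P or (Q and P)) and (R or ((T or S) implies (not U or not T))))): β-rule — branch into not P  //  not ((not not P or (Q and P)) and (R or ((T or S) implies (not U or not T)))).
  branch 1 (add not P):
    ○ open, literals {P=0}.
  branch 2 (add not ((not not P or (Q and P)) and (R or ((T or S) implies (not U or not T))))):
    not ((not not P or (Q and P)) and (R or ((T or S) implies (not U or not T)))): β-rule — branch into not (not not P or (Q and P))  //  not (R or ((T or S) implies (not U or not T))).
      branch 2.1 (add not (not not P or (Q and P))):
        not (not not P or (Q and P)): α-rule — add not not not P, not (Q and P).
        not not not P: drop double negation, giving not P.
        not (Q and P): β-rule — branch into not Q  //  not P.
          branch 2.1.1 (add not Q):
            ○ open, literals {P=0, Q=0}.
          branch 2.1.2 (add not P):
            ○ open, literals {P=0}.
      branch 2.2 (add not (R or ((T or S) implies (not U or not T)))):
        not (R or ((T or S) implies (not U or not T))): α-rule — add not R, not ((T or S) implies (not U or not T)).
        not ((T or S) implies (not U or not T)): α-rule — add (T or S), not (not U or not T).
        not (not U or not T): α-rule — add not not U, not not T.
        (T or S): β-rule — branch into T  //  S.
          branch 2.2.1 (add T):
            ○ open, literals {R=0, T=1, U=1}.
          branch 2.2.2 (add S):
            ○ open, literals {R=0, S=1, T=1, U=1}.
0 branches closed, 5 open.
Each open branch fixes some atoms; the unmentioned ones are free. Counting distinct full assignments: branch {P=0} (Q, R, S, T, U) contributes 32 new; branch {P=0, Q=0} (R, S, T, U) contributes 0 new; branch {P=0} (Q, R, S, T, U) contributes 0 new; branch {R=0, T=1, U=1} (P, Q, S) contributes 4 new; branch {R=0, S=1, T=1, U=1} (P, Q) contributes 0 new. Total: 36.

36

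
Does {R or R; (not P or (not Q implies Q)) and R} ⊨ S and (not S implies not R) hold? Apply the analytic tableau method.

No

Initial set: {(R or R); ((not P or (not Q implies Q)) and R); not (S and (not S implies not R))}.
((not P or (not Q implies Q)) and R): α-rule — add (not P or (not Q implies Q)), R.
(R or R): β-rule — branch into R  //  R.
  branch 1 (add R):
    not (S and (not S implies not R)): β-rule — branch into not S  //  not (not S implies not R).
      branch 1.1 (add not S):
        (not P or (not Q implies Q)): β-rule — branch into not P  //  (not Q implies Q).
          branch 1.1.1 (add not P):
            ○ open, literals {P=F, R=T, S=F}.
          branch 1.1.2 (add (not Q implies Q)):
            (not Q implies Q): β-rule — branch into not not Q  //  Q.
              branch 1.1.2.1 (add not not Q):
                ○ open, literals {Q=T, R=T, S=F}.
              branch 1.1.2.2 (add Q):
                ○ open, literals {Q=T, R=T, S=F}.
      branch 1.2 (add not (not S implies not R)):
        not (not S implies not R): α-rule — add not S, not not R.
        (not P or (not Q implies Q)): β-rule — branch into not P  //  (not Q implies Q).
          branch 1.2.1 (add not P):
            ○ open, literals {P=F, R=T, S=F}.
          branch 1.2.2 (add (not Q implies Q)):
            (not Q implies Q): β-rule — branch into not not Q  //  Q.
              branch 1.2.2.1 (add not not Q):
                ○ open, literals {Q=T, R=T, S=F}.
              branch 1.2.2.2 (add Q):
                ○ open, literals {Q=T, R=T, S=F}.
  branch 2 (add R):
    not (S and (not S implies not R)): β-rule — branch into not S  //  not (not S implies not R).
      branch 2.1 (add not S):
        (not P or (not Q implies Q)): β-rule — branch into not P  //  (not Q implies Q).
          branch 2.1.1 (add not P):
            ○ open, literals {P=F, R=T, S=F}.
          branch 2.1.2 (add (not Q implies Q)):
            (not Q implies Q): β-rule — branch into not not Q  //  Q.
              branch 2.1.2.1 (add not not Q):
                ○ open, literals {Q=T, R=T, S=F}.
              branch 2.1.2.2 (add Q):
                ○ open, literals {Q=T, R=T, S=F}.
      branch 2.2 (add not (not S implies not R)):
        not (not S implies not R): α-rule — add not S, not not R.
        (not P or (not Q implies Q)): β-rule — branch into not P  //  (not Q implies Q).
          branch 2.2.1 (add not P):
            ○ open, literals {P=F, R=T, S=F}.
          branch 2.2.2 (add (not Q implies Q)):
            (not Q implies Q): β-rule — branch into not not Q  //  Q.
              branch 2.2.2.1 (add not not Q):
                ○ open, literals {Q=T, R=T, S=F}.
              branch 2.2.2.2 (add Q):
                ○ open, literals {Q=T, R=T, S=F}.
0 branches closed, 12 open.
An open branch gives a countermodel: P=F, R=T, S=F (unmentioned atoms arbitrary); the premises hold there but the conclusion fails.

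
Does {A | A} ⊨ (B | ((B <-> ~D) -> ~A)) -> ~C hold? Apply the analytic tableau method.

No

Initial set: {T (A | A); F ((B | ((B <-> ~D) -> ~A)) -> ~C)}.
F ((B | ((B <-> ~D) -> ~A)) -> ~C): α-rule — add T (B | ((B <-> ~D) -> ~A)), F ~C.
T (A | A): β-rule — branch into T A  //  T A.
  branch 1 (add T A):
    T (B | ((B <-> ~D) -> ~A)): β-rule — branch into T B  //  T ((B <-> ~D) -> ~A).
      branch 1.1 (add T B):
        ○ open, literals {A=T, B=T, C=T}.
      branch 1.2 (add T ((B <-> ~D) -> ~A)):
        T ((B <-> ~D) -> ~A): β-rule — branch into F (B <-> ~D)  //  T ~A.
          branch 1.2.1 (add F (B <-> ~D)):
            F (B <-> ~D): β-rule — branch into T B, F ~D  //  F B, T ~D.
              branch 1.2.1.1 (add T B, F ~D):
                ○ open, literals {A=T, B=T, C=T, D=T}.
              branch 1.2.1.2 (add F B, T ~D):
                ○ open, literals {A=T, B=F, C=T, D=F}.
          branch 1.2.2 (add T ~A):
            × closes — contains both A and ~A.
  branch 2 (add T A):
    T (B | ((B <-> ~D) -> ~A)): β-rule — branch into T B  //  T ((B <-> ~D) -> ~A).
      branch 2.1 (add T B):
        ○ open, literals {A=T, B=T, C=T}.
      branch 2.2 (add T ((B <-> ~D) -> ~A)):
        T ((B <-> ~D) -> ~A): β-rule — branch into F (B <-> ~D)  //  T ~A.
          branch 2.2.1 (add F (B <-> ~D)):
            F (B <-> ~D): β-rule — branch into T B, F ~D  //  F B, T ~D.
              branch 2.2.1.1 (add T B, F ~D):
                ○ open, literals {A=T, B=T, C=T, D=T}.
              branch 2.2.1.2 (add F B, T ~D):
                ○ open, literals {A=T, B=F, C=T, D=F}.
          branch 2.2.2 (add T ~A):
            × closes — contains both A and ~A.
2 branches closed, 6 open.
An open branch gives a countermodel: A=T, B=T, C=T (unmentioned atoms arbitrary); the premises hold there but the conclusion fails.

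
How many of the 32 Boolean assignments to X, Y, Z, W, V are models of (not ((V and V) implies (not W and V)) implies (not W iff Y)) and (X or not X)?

28

Initial set: {((not ((V and V) implies (not W and V)) implies (not W iff Y)) and (X or not X))}.
((not ((V and V) implies (not W and V)) implies (not W iff Y)) and (X or not X)): α-rule — add (not ((V and V) implies (not W and V)) implies (not W iff Y)), (X or not X).
(not ((V and V) implies (not W and V)) implies (not W iff Y)): β-rule — branch into not not ((V and V) implies (not W and V))  //  (not W iff Y).
  branch 1 (add not not ((V and V) implies (not W and V))):
    (X or not X): β-rule — branch into X  //  not X.
      branch 1.1 (add X):
        not not ((V and V) implies (not W and V)): β-rule — branch into not (V and V)  //  (not W and V).
          branch 1.1.1 (add not (V and V)):
            not (V and V): β-rule — branch into not V  //  not V.
              branch 1.1.1.1 (add not V):
                ○ open, literals {V=0, X=1}.
              branch 1.1.1.2 (add not V):
                ○ open, literals {V=0, X=1}.
          branch 1.1.2 (add (not W and V)):
            (not W and V): α-rule — add not W, V.
            ○ open, literals {V=1, W=0, X=1}.
      branch 1.2 (add not X):
        not not ((V and V) implies (not W and V)): β-rule — branch into not (V and V)  //  (not W and V).
          branch 1.2.1 (add not (V and V)):
            not (V and V): β-rule — branch into not V  //  not V.
              branch 1.2.1.1 (add not V):
                ○ open, literals {V=0, X=0}.
              branch 1.2.1.2 (add not V):
                ○ open, literals {V=0, X=0}.
          branch 1.2.2 (add (not W and V)):
            (not W and V): α-rule — add not W, V.
            ○ open, literals {V=1, W=0, X=0}.
  branch 2 (add (not W iff Y)):
    (X or not X): β-rule — branch into X  //  not X.
      branch 2.1 (add X):
        (not W iff Y): β-rule — branch into not W, Y  //  not not W, not Y.
          branch 2.1.1 (add not W, Y):
            ○ open, literals {W=0, X=1, Y=1}.
          branch 2.1.2 (add not not W, not Y):
            ○ open, literals {W=1, X=1, Y=0}.
      branch 2.2 (add not X):
        (not W iff Y): β-rule — branch into not W, Y  //  not not W, not Y.
          branch 2.2.1 (add not W, Y):
            ○ open, literals {W=0, X=0, Y=1}.
          branch 2.2.2 (add not not W, not Y):
            ○ open, literals {W=1, X=0, Y=0}.
0 branches closed, 10 open.
Each open branch fixes some atoms; the unmentioned ones are free. Counting distinct full assignments: branch {V=0, X=1} (Y, Z, W) contributes 8 new; branch {V=0, X=1} (Y, Z, W) contributes 0 new; branch {V=1, W=0, X=1} (Y, Z) contributes 4 new; branch {V=0, X=0} (Y, Z, W) contributes 8 new; branch {V=0, X=0} (Y, Z, W) contributes 0 new; branch {V=1, W=0, X=0} (Y, Z) contributes 4 new; branch {W=0, X=1, Y=1} (Z, V) contributes 0 new; branch {W=1, X=1, Y=0} (Z, V) contributes 2 new; branch {W=0, X=0, Y=1} (Z, V) contributes 0 new; branch {W=1, X=0, Y=0} (Z, V) contributes 2 new. Total: 28.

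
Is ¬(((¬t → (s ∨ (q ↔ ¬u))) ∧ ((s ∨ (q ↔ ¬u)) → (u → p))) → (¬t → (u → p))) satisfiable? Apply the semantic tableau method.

Unsatisfiable

Initial set: {¬(((¬t → (s ∨ (q ↔ ¬u))) ∧ ((s ∨ (q ↔ ¬u)) → (u → p))) → (¬t → (u → p)))}.
¬(((¬t → (s ∨ (q ↔ ¬u))) ∧ ((s ∨ (q ↔ ¬u)) → (u → p))) → (¬t → (u → p))): α-rule — add ((¬t → (s ∨ (q ↔ ¬u))) ∧ ((s ∨ (q ↔ ¬u)) → (u → p))), ¬(¬t → (u → p)).
((¬t → (s ∨ (q ↔ ¬u))) ∧ ((s ∨ (q ↔ ¬u)) → (u → p))): α-rule — add (¬t → (s ∨ (q ↔ ¬u))), ((s ∨ (q ↔ ¬u)) → (u → p)).
¬(¬t → (u → p)): α-rule — add ¬t, ¬(u → p).
¬(u → p): α-rule — add u, ¬p.
(¬t → (s ∨ (q ↔ ¬u))): β-rule — branch into ¬¬t  //  (s ∨ (q ↔ ¬u)).
  branch 1 (add ¬¬t):
    × closes — contains both t and ¬t.
  branch 2 (add (s ∨ (q ↔ ¬u))):
    ((s ∨ (q ↔ ¬u)) → (u → p)): β-rule — branch into ¬(s ∨ (q ↔ ¬u))  //  (u → p).
      branch 2.1 (add ¬(s ∨ (q ↔ ¬u))):
        ¬(s ∨ (q ↔ ¬u)): α-rule — add ¬s, ¬(q ↔ ¬u).
        (s ∨ (q ↔ ¬u)): β-rule — branch into s  //  (q ↔ ¬u).
          branch 2.1.1 (add s):
            × closes — contains both s and ¬s.
          branch 2.1.2 (add (q ↔ ¬u)):
            ¬(q ↔ ¬u): β-rule — branch into q, ¬¬u  //  ¬q, ¬u.
              branch 2.1.2.1 (add q, ¬¬u):
                (q ↔ ¬u): β-rule — branch into q, ¬u  //  ¬q, ¬¬u.
                  branch 2.1.2.1.1 (add q, ¬u):
                    × closes — contains both u and ¬u.
                  branch 2.1.2.1.2 (add ¬q, ¬¬u):
                    × closes — contains both q and ¬q.
              branch 2.1.2.2 (add ¬q, ¬u):
                × closes — contains both u and ¬u.
      branch 2.2 (add (u → p)):
        (s ∨ (q ↔ ¬u)): β-rule — branch into s  //  (q ↔ ¬u).
          branch 2.2.1 (add s):
            (u → p): β-rule — branch into ¬u  //  p.
              branch 2.2.1.1 (add ¬u):
                × closes — contains both u and ¬u.
              branch 2.2.1.2 (add p):
                × closes — contains both p and ¬p.
          branch 2.2.2 (add (q ↔ ¬u)):
            (u → p): β-rule — branch into ¬u  //  p.
              branch 2.2.2.1 (add ¬u):
                × closes — contains both u and ¬u.
              branch 2.2.2.2 (add p):
                × closes — contains both p and ¬p.
All 9 branches close.
Every branch closed; the formula is unsatisfiable.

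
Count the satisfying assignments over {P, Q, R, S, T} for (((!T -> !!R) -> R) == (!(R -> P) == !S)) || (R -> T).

28

Initial set: {((((!T -> !!R) -> R) == (!(R -> P) == !S)) || (R -> T))}.
((((!T -> !!R) -> R) == (!(R -> P) == !S)) || (R -> T)): β-rule — branch into (((!T -> !!R) -> R) == (!(R -> P) == !S))  //  (R -> T).
  branch 1 (add (((!T -> !!R) -> R) == (!(R -> P) == !S))):
    (((!T -> !!R) -> R) == (!(R -> P) == !S)): β-rule — branch into ((!T -> !!R) -> R), (!(R -> P) == !S)  //  !((!T -> !!R) -> R), !(!(R -> P) == !S).
      branch 1.1 (add ((!T -> !!R) -> R), (!(R -> P) == !S)):
        ((!T -> !!R) -> R): β-rule — branch into !(!T -> !!R)  //  R.
          branch 1.1.1 (add !(!T -> !!R)):
            !(!T -> !!R): α-rule — add !T, !!!R.
            !!!R: drop double negation, giving !R.
            (!(R -> P) == !S): β-rule — branch into !(R -> P), !S  //  !!(R -> P), !!S.
              branch 1.1.1.1 (add !(R -> P), !S):
                !(R -> P): α-rule — add R, !P.
                × closes — contains both R and !R.
              branch 1.1.1.2 (add !!(R -> P), !!S):
                !!(R -> P): β-rule — branch into !R  //  P.
                  branch 1.1.1.2.1 (add !R):
                    ○ open, literals {R=false, S=true, T=false}.
                  branch 1.1.1.2.2 (add P):
                    ○ open, literals {P=true, R=false, S=true, T=false}.
          branch 1.1.2 (add R):
            (!(R -> P) == !S): β-rule — branch into !(R -> P), !S  //  !!(R -> P), !!S.
              branch 1.1.2.1 (add !(R -> P), !S):
                !(R -> P): α-rule — add R, !P.
                ○ open, literals {P=false, R=true, S=false}.
              branch 1.1.2.2 (add !!(R -> P), !!S):
                !!(R -> P): β-rule — branch into !R  //  P.
                  branch 1.1.2.2.1 (add !R):
                    × closes — contains both R and !R.
                  branch 1.1.2.2.2 (add P):
                    ○ open, literals {P=true, R=true, S=true}.
      branch 1.2 (add !((!T -> !!R) -> R), !(!(R -> P) == !S)):
        !((!T -> !!R) -> R): α-rule — add (!T -> !!R), !R.
        !(!(R -> P) == !S): β-rule — branch into !(R -> P), !!S  //  !!(R -> P), !S.
          branch 1.2.1 (add !(R -> P), !!S):
            !(R -> P): α-rule — add R, !P.
            × closes — contains both R and !R.
          branch 1.2.2 (add !!(R -> P), !S):
            (!T -> !!R): β-rule — branch into !!T  //  !!R.
              branch 1.2.2.1 (add !!T):
                !!(R -> P): β-rule — branch into !R  //  P.
                  branch 1.2.2.1.1 (add !R):
                    ○ open, literals {R=false, S=false, T=true}.
                  branch 1.2.2.1.2 (add P):
                    ○ open, literals {P=true, R=false, S=false, T=true}.
              branch 1.2.2.2 (add !!R):
                !!R: drop double negation, giving R.
                × closes — contains both R and !R.
  branch 2 (add (R -> T)):
    (R -> T): β-rule — branch into !R  //  T.
      branch 2.1 (add !R):
        ○ open, literals {R=false}.
      branch 2.2 (add T):
        ○ open, literals {T=true}.
4 branches closed, 8 open.
Each open branch fixes some atoms; the unmentioned ones are free. Counting distinct full assignments: branch {R=false, S=true, T=false} (P, Q) contributes 4 new; branch {P=true, R=false, S=true, T=false} (Q) contributes 0 new; branch {P=false, R=true, S=false} (Q, T) contributes 4 new; branch {P=true, R=true, S=true} (Q, T) contributes 4 new; branch {R=false, S=false, T=true} (P, Q) contributes 4 new; branch {P=true, R=false, S=false, T=true} (Q) contributes 0 new; branch {R=false} (P, Q, S, T) contributes 8 new; branch {T=true} (P, Q, R, S) contributes 4 new. Total: 28.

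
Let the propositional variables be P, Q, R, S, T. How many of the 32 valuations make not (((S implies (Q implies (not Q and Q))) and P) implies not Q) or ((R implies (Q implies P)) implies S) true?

22

Initial set: {(not (((S implies (Q implies (not Q and Q))) and P) implies not Q) or ((R implies (Q implies P)) implies S))}.
(not (((S implies (Q implies (not Q and Q))) and P) implies not Q) or ((R implies (Q implies P)) implies S)): β-rule — branch into not (((S implies (Q implies (not Q and Q))) and P) implies not Q)  //  ((R implies (Q implies P)) implies S).
  branch 1 (add not (((S implies (Q implies (not Q and Q))) and P) implies not Q)):
    not (((S implies (Q implies (not Q and Q))) and P) implies not Q): α-rule — add ((S implies (Q implies (not Q and Q))) and P), not not Q.
    ((S implies (Q implies (not Q and Q))) and P): α-rule — add (S implies (Q implies (not Q and Q))), P.
    (S implies (Q implies (not Q and Q))): β-rule — branch into not S  //  (Q implies (not Q and Q)).
      branch 1.1 (add not S):
        ○ open, literals {P=true, Q=true, S=false}.
      branch 1.2 (add (Q implies (not Q and Q))):
        (Q implies (not Q and Q)): β-rule — branch into not Q  //  (not Q and Q).
          branch 1.2.1 (add not Q):
            × closes — contains both Q and not Q.
          branch 1.2.2 (add (not Q and Q)):
            (not Q and Q): α-rule — add not Q, Q.
            × closes — contains both Q and not Q.
  branch 2 (add ((R implies (Q implies P)) implies S)):
    ((R implies (Q implies P)) implies S): β-rule — branch into not (R implies (Q implies P))  //  S.
      branch 2.1 (add not (R implies (Q implies P))):
        not (R implies (Q implies P)): α-rule — add R, not (Q implies P).
        not (Q implies P): α-rule — add Q, not P.
        ○ open, literals {P=false, Q=true, R=true}.
      branch 2.2 (add S):
        ○ open, literals {S=true}.
2 branches closed, 3 open.
Each open branch fixes some atoms; the unmentioned ones are free. Counting distinct full assignments: branch {P=true, Q=true, S=false} (R, T) contributes 4 new; branch {P=false, Q=true, R=true} (S, T) contributes 4 new; branch {S=true} (P, Q, R, T) contributes 14 new. Total: 22.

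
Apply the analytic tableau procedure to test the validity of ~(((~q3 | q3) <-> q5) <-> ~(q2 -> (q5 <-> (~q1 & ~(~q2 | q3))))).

Assume the negation and expand:
Initial set: {~~(((~q3 | q3) <-> q5) <-> ~(q2 -> (q5 <-> (~q1 & ~(~q2 | q3)))))}.
~~(((~q3 | q3) <-> q5) <-> ~(q2 -> (q5 <-> (~q1 & ~(~q2 | q3))))): β-rule — branch into ((~q3 | q3) <-> q5), ~(q2 -> (q5 <-> (~q1 & ~(~q2 | q3))))  //  ~((~q3 | q3) <-> q5), ~~(q2 -> (q5 <-> (~q1 & ~(~q2 | q3)))).
  branch 1 (add ((~q3 | q3) <-> q5), ~(q2 -> (q5 <-> (~q1 & ~(~q2 | q3))))):
    ~(q2 -> (q5 <-> (~q1 & ~(~q2 | q3)))): α-rule — add q2, ~(q5 <-> (~q1 & ~(~q2 | q3))).
    ((~q3 | q3) <-> q5): β-rule — branch into (~q3 | q3), q5  //  ~(~q3 | q3), ~q5.
      branch 1.1 (add (~q3 | q3), q5):
        ~(q5 <-> (~q1 & ~(~q2 | q3))): β-rule — branch into q5, ~(~q1 & ~(~q2 | q3))  //  ~q5, (~q1 & ~(~q2 | q3)).
          branch 1.1.1 (add q5, ~(~q1 & ~(~q2 | q3))):
            (~q3 | q3): β-rule — branch into ~q3  //  q3.
              branch 1.1.1.1 (add ~q3):
                ~(~q1 & ~(~q2 | q3)): β-rule — branch into ~~q1  //  ~~(~q2 | q3).
                  branch 1.1.1.1.1 (add ~~q1):
                    ○ open, literals {q1=T, q2=T, q3=F, q5=T}.
                  branch 1.1.1.1.2 (add ~~(~q2 | q3)):
                    ~~(~q2 | q3): β-rule — branch into ~q2  //  q3.
                      branch 1.1.1.1.2.1 (add ~q2):
                        × closes — contains both q2 and ~q2.
                      branch 1.1.1.1.2.2 (add q3):
                        × closes — contains both q3 and ~q3.
              branch 1.1.1.2 (add q3):
                ~(~q1 & ~(~q2 | q3)): β-rule — branch into ~~q1  //  ~~(~q2 | q3).
                  branch 1.1.1.2.1 (add ~~q1):
                    ○ open, literals {q1=T, q2=T, q3=T, q5=T}.
                  branch 1.1.1.2.2 (add ~~(~q2 | q3)):
                    ~~(~q2 | q3): β-rule — branch into ~q2  //  q3.
                      branch 1.1.1.2.2.1 (add ~q2):
                        × closes — contains both q2 and ~q2.
                      branch 1.1.1.2.2.2 (add q3):
                        ○ open, literals {q2=T, q3=T, q5=T}.
          branch 1.1.2 (add ~q5, (~q1 & ~(~q2 | q3))):
            × closes — contains both q5 and ~q5.
      branch 1.2 (add ~(~q3 | q3), ~q5):
        ~(~q3 | q3): α-rule — add ~~q3, ~q3.
        × closes — contains both q3 and ~q3.
  branch 2 (add ~((~q3 | q3) <-> q5), ~~(q2 -> (q5 <-> (~q1 & ~(~q2 | q3))))):
    ~((~q3 | q3) <-> q5): β-rule — branch into (~q3 | q3), ~q5  //  ~(~q3 | q3), q5.
      branch 2.1 (add (~q3 | q3), ~q5):
        ~~(q2 -> (q5 <-> (~q1 & ~(~q2 | q3)))): β-rule — branch into ~q2  //  (q5 <-> (~q1 & ~(~q2 | q3))).
          branch 2.1.1 (add ~q2):
            (~q3 | q3): β-rule — branch into ~q3  //  q3.
              branch 2.1.1.1 (add ~q3):
                ○ open, literals {q2=F, q3=F, q5=F}.
              branch 2.1.1.2 (add q3):
                ○ open, literals {q2=F, q3=T, q5=F}.
          branch 2.1.2 (add (q5 <-> (~q1 & ~(~q2 | q3)))):
            (~q3 | q3): β-rule — branch into ~q3  //  q3.
              branch 2.1.2.1 (add ~q3):
                (q5 <-> (~q1 & ~(~q2 | q3))): β-rule — branch into q5, (~q1 & ~(~q2 | q3))  //  ~q5, ~(~q1 & ~(~q2 | q3)).
                  branch 2.1.2.1.1 (add q5, (~q1 & ~(~q2 | q3))):
                    × closes — contains both q5 and ~q5.
                  branch 2.1.2.1.2 (add ~q5, ~(~q1 & ~(~q2 | q3))):
                    ~(~q1 & ~(~q2 | q3)): β-rule — branch into ~~q1  //  ~~(~q2 | q3).
                      branch 2.1.2.1.2.1 (add ~~q1):
                        ○ open, literals {q1=T, q3=F, q5=F}.
                      branch 2.1.2.1.2.2 (add ~~(~q2 | q3)):
                        ~~(~q2 | q3): β-rule — branch into ~q2  //  q3.
                          branch 2.1.2.1.2.2.1 (add ~q2):
                            ○ open, literals {q2=F, q3=F, q5=F}.
                          branch 2.1.2.1.2.2.2 (add q3):
                            × closes — contains both q3 and ~q3.
              branch 2.1.2.2 (add q3):
                (q5 <-> (~q1 & ~(~q2 | q3))): β-rule — branch into q5, (~q1 & ~(~q2 | q3))  //  ~q5, ~(~q1 & ~(~q2 | q3)).
                  branch 2.1.2.2.1 (add q5, (~q1 & ~(~q2 | q3))):
                    × closes — contains both q5 and ~q5.
                  branch 2.1.2.2.2 (add ~q5, ~(~q1 & ~(~q2 | q3))):
                    ~(~q1 & ~(~q2 | q3)): β-rule — branch into ~~q1  //  ~~(~q2 | q3).
                      branch 2.1.2.2.2.1 (add ~~q1):
                        ○ open, literals {q1=T, q3=T, q5=F}.
                      branch 2.1.2.2.2.2 (add ~~(~q2 | q3)):
                        ~~(~q2 | q3): β-rule — branch into ~q2  //  q3.
                          branch 2.1.2.2.2.2.1 (add ~q2):
                            ○ open, literals {q2=F, q3=T, q5=F}.
                          branch 2.1.2.2.2.2.2 (add q3):
                            ○ open, literals {q3=T, q5=F}.
      branch 2.2 (add ~(~q3 | q3), q5):
        ~(~q3 | q3): α-rule — add ~~q3, ~q3.
        × closes — contains both q3 and ~q3.
9 branches closed, 10 open.
An open branch gives a countermodel: q1=T, q2=T, q3=F, q5=T (unmentioned atoms arbitrary); under it the original formula is false.

Not valid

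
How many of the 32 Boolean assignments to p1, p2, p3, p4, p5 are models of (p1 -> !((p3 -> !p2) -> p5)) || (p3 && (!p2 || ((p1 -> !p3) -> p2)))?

Initial set: {((p1 -> !((p3 -> !p2) -> p5)) || (p3 && (!p2 || ((p1 -> !p3) -> p2))))}.
((p1 -> !((p3 -> !p2) -> p5)) || (p3 && (!p2 || ((p1 -> !p3) -> p2)))): β-rule — branch into (p1 -> !((p3 -> !p2) -> p5))  //  (p3 && (!p2 || ((p1 -> !p3) -> p2))).
  branch 1 (add (p1 -> !((p3 -> !p2) -> p5))):
    (p1 -> !((p3 -> !p2) -> p5)): β-rule — branch into !p1  //  !((p3 -> !p2) -> p5).
      branch 1.1 (add !p1):
        ○ open, literals {p1=F}.
      branch 1.2 (add !((p3 -> !p2) -> p5)):
        !((p3 -> !p2) -> p5): α-rule — add (p3 -> !p2), !p5.
        (p3 -> !p2): β-rule — branch into !p3  //  !p2.
          branch 1.2.1 (add !p3):
            ○ open, literals {p3=F, p5=F}.
          branch 1.2.2 (add !p2):
            ○ open, literals {p2=F, p5=F}.
  branch 2 (add (p3 && (!p2 || ((p1 -> !p3) -> p2)))):
    (p3 && (!p2 || ((p1 -> !p3) -> p2))): α-rule — add p3, (!p2 || ((p1 -> !p3) -> p2)).
    (!p2 || ((p1 -> !p3) -> p2)): β-rule — branch into !p2  //  ((p1 -> !p3) -> p2).
      branch 2.1 (add !p2):
        ○ open, literals {p2=F, p3=T}.
      branch 2.2 (add ((p1 -> !p3) -> p2)):
        ((p1 -> !p3) -> p2): β-rule — branch into !(p1 -> !p3)  //  p2.
          branch 2.2.1 (add !(p1 -> !p3)):
            !(p1 -> !p3): α-rule — add p1, !!p3.
            ○ open, literals {p1=T, p3=T}.
          branch 2.2.2 (add p2):
            ○ open, literals {p2=T, p3=T}.
0 branches closed, 6 open.
Each open branch fixes some atoms; the unmentioned ones are free. Counting distinct full assignments: branch {p1=F} (p2, p3, p4, p5) contributes 16 new; branch {p3=F, p5=F} (p1, p2, p4) contributes 4 new; branch {p2=F, p5=F} (p1, p3, p4) contributes 2 new; branch {p2=F, p3=T} (p1, p4, p5) contributes 2 new; branch {p1=T, p3=T} (p2, p4, p5) contributes 4 new; branch {p2=T, p3=T} (p1, p4, p5) contributes 0 new. Total: 28.

28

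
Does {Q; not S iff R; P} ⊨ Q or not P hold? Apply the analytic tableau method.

Yes

Initial set: {Q; (not S iff R); P; not (Q or not P)}.
not (Q or not P): α-rule — add not Q, not not P.
× closes — contains both Q and not Q.
All 1 branch closes.
Every branch closed, so the premises entail the conclusion.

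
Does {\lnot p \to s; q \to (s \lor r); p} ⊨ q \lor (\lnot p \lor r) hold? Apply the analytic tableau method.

No

Initial set: {(\lnot p \to s); (q \to (s \lor r)); p; \lnot (q \lor (\lnot p \lor r))}.
\lnot (q \lor (\lnot p \lor r)): α-rule — add \lnot q, \lnot (\lnot p \lor r).
\lnot (\lnot p \lor r): α-rule — add \lnot \lnot p, \lnot r.
(\lnot p \to s): β-rule — branch into \lnot \lnot p  //  s.
  branch 1 (add \lnot \lnot p):
    (q \to (s \lor r)): β-rule — branch into \lnot q  //  (s \lor r).
      branch 1.1 (add \lnot q):
        ○ open, literals {p=T, q=F, r=F}.
      branch 1.2 (add (s \lor r)):
        (s \lor r): β-rule — branch into s  //  r.
          branch 1.2.1 (add s):
            ○ open, literals {p=T, q=F, r=F, s=T}.
          branch 1.2.2 (add r):
            × closes — contains both r and \lnot r.
  branch 2 (add s):
    (q \to (s \lor r)): β-rule — branch into \lnot q  //  (s \lor r).
      branch 2.1 (add \lnot q):
        ○ open, literals {p=T, q=F, r=F, s=T}.
      branch 2.2 (add (s \lor r)):
        (s \lor r): β-rule — branch into s  //  r.
          branch 2.2.1 (add s):
            ○ open, literals {p=T, q=F, r=F, s=T}.
          branch 2.2.2 (add r):
            × closes — contains both r and \lnot r.
2 branches closed, 4 open.
An open branch gives a countermodel: p=T, q=F, r=F (unmentioned atoms arbitrary); the premises hold there but the conclusion fails.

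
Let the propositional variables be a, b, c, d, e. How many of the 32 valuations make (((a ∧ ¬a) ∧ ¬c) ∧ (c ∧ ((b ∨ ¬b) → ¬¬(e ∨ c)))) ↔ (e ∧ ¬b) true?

Initial set: {T ((((a ∧ ¬a) ∧ ¬c) ∧ (c ∧ ((b ∨ ¬b) → ¬¬(e ∨ c)))) ↔ (e ∧ ¬b))}.
T ((((a ∧ ¬a) ∧ ¬c) ∧ (c ∧ ((b ∨ ¬b) → ¬¬(e ∨ c)))) ↔ (e ∧ ¬b)): β-rule — branch into T (((a ∧ ¬a) ∧ ¬c) ∧ (c ∧ ((b ∨ ¬b) → ¬¬(e ∨ c)))), T (e ∧ ¬b)  //  F (((a ∧ ¬a) ∧ ¬c) ∧ (c ∧ ((b ∨ ¬b) → ¬¬(e ∨ c)))), F (e ∧ ¬b).
  branch 1 (add T (((a ∧ ¬a) ∧ ¬c) ∧ (c ∧ ((b ∨ ¬b) → ¬¬(e ∨ c)))), T (e ∧ ¬b)):
    T (((a ∧ ¬a) ∧ ¬c) ∧ (c ∧ ((b ∨ ¬b) → ¬¬(e ∨ c)))): α-rule — add T ((a ∧ ¬a) ∧ ¬c), T (c ∧ ((b ∨ ¬b) → ¬¬(e ∨ c))).
    T (e ∧ ¬b): α-rule — add T e, T ¬b.
    T ((a ∧ ¬a) ∧ ¬c): α-rule — add T (a ∧ ¬a), T ¬c.
    T (c ∧ ((b ∨ ¬b) → ¬¬(e ∨ c))): α-rule — add T c, T ((b ∨ ¬b) → ¬¬(e ∨ c)).
    × closes — contains both c and ¬c.
  branch 2 (add F (((a ∧ ¬a) ∧ ¬c) ∧ (c ∧ ((b ∨ ¬b) → ¬¬(e ∨ c)))), F (e ∧ ¬b)):
    F (((a ∧ ¬a) ∧ ¬c) ∧ (c ∧ ((b ∨ ¬b) → ¬¬(e ∨ c)))): β-rule — branch into F ((a ∧ ¬a) ∧ ¬c)  //  F (c ∧ ((b ∨ ¬b) → ¬¬(e ∨ c))).
      branch 2.1 (add F ((a ∧ ¬a) ∧ ¬c)):
        F (e ∧ ¬b): β-rule — branch into F e  //  F ¬b.
          branch 2.1.1 (add F e):
            F ((a ∧ ¬a) ∧ ¬c): β-rule — branch into F (a ∧ ¬a)  //  F ¬c.
              branch 2.1.1.1 (add F (a ∧ ¬a)):
                F (a ∧ ¬a): β-rule — branch into F a  //  F ¬a.
                  branch 2.1.1.1.1 (add F a):
                    ○ open, literals {a=0, e=0}.
                  branch 2.1.1.1.2 (add F ¬a):
                    ○ open, literals {a=1, e=0}.
              branch 2.1.1.2 (add F ¬c):
                ○ open, literals {c=1, e=0}.
          branch 2.1.2 (add F ¬b):
            F ((a ∧ ¬a) ∧ ¬c): β-rule — branch into F (a ∧ ¬a)  //  F ¬c.
              branch 2.1.2.1 (add F (a ∧ ¬a)):
                F (a ∧ ¬a): β-rule — branch into F a  //  F ¬a.
                  branch 2.1.2.1.1 (add F a):
                    ○ open, literals {a=0, b=1}.
                  branch 2.1.2.1.2 (add F ¬a):
                    ○ open, literals {a=1, b=1}.
              branch 2.1.2.2 (add F ¬c):
                ○ open, literals {b=1, c=1}.
      branch 2.2 (add F (c ∧ ((b ∨ ¬b) → ¬¬(e ∨ c)))):
        F (e ∧ ¬b): β-rule — branch into F e  //  F ¬b.
          branch 2.2.1 (add F e):
            F (c ∧ ((b ∨ ¬b) → ¬¬(e ∨ c))): β-rule — branch into F c  //  F ((b ∨ ¬b) → ¬¬(e ∨ c)).
              branch 2.2.1.1 (add F c):
                ○ open, literals {c=0, e=0}.
              branch 2.2.1.2 (add F ((b ∨ ¬b) → ¬¬(e ∨ c))):
                F ((b ∨ ¬b) → ¬¬(e ∨ c)): α-rule — add T (b ∨ ¬b), F ¬¬(e ∨ c).
                F ¬¬(e ∨ c): drop double negation, giving F (e ∨ c).
                F (e ∨ c): α-rule — add F e, F c.
                T (b ∨ ¬b): β-rule — branch into T b  //  T ¬b.
                  branch 2.2.1.2.1 (add T b):
                    ○ open, literals {b=1, c=0, e=0}.
                  branch 2.2.1.2.2 (add T ¬b):
                    ○ open, literals {b=0, c=0, e=0}.
          branch 2.2.2 (add F ¬b):
            F (c ∧ ((b ∨ ¬b) → ¬¬(e ∨ c))): β-rule — branch into F c  //  F ((b ∨ ¬b) → ¬¬(e ∨ c)).
              branch 2.2.2.1 (add F c):
                ○ open, literals {b=1, c=0}.
              branch 2.2.2.2 (add F ((b ∨ ¬b) → ¬¬(e ∨ c))):
                F ((b ∨ ¬b) → ¬¬(e ∨ c)): α-rule — add T (b ∨ ¬b), F ¬¬(e ∨ c).
                F ¬¬(e ∨ c): drop double negation, giving F (e ∨ c).
                F (e ∨ c): α-rule — add F e, F c.
                T (b ∨ ¬b): β-rule — branch into T b  //  T ¬b.
                  branch 2.2.2.2.1 (add T b):
                    ○ open, literals {b=1, c=0, e=0}.
                  branch 2.2.2.2.2 (add T ¬b):
                    × closes — contains both b and ¬b.
2 branches closed, 11 open.
Each open branch fixes some atoms; the unmentioned ones are free. Counting distinct full assignments: branch {a=0, e=0} (b, c, d) contributes 8 new; branch {a=1, e=0} (b, c, d) contributes 8 new; branch {c=1, e=0} (a, b, d) contributes 0 new; branch {a=0, b=1} (c, d, e) contributes 4 new; branch {a=1, b=1} (c, d, e) contributes 4 new; branch {b=1, c=1} (a, d, e) contributes 0 new; branch {c=0, e=0} (a, b, d) contributes 0 new; branch {b=1, c=0, e=0} (a, d) contributes 0 new; branch {b=0, c=0, e=0} (a, d) contributes 0 new; branch {b=1, c=0} (a, d, e) contributes 0 new; branch {b=1, c=0, e=0} (a, d) contributes 0 new. Total: 24.

24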